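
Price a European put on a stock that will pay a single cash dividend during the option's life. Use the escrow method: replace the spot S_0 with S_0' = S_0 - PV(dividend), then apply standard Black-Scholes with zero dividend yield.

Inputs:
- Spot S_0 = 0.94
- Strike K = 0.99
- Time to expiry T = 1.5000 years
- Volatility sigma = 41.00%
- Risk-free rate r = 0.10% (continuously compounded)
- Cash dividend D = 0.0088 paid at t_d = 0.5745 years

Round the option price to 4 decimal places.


Answer: Price = 0.2203

Derivation:
PV(D) = D * exp(-r * t_d) = 0.0088 * 0.99942566 = 0.00879495
S_0' = S_0 - PV(D) = 0.9400 - 0.00879495 = 0.93120505
d1 = (ln(S_0'/K) + (r + sigma^2/2)*T) / (sigma*sqrt(T)) = 0.13213217
d2 = d1 - sigma*sqrt(T) = -0.37001323
exp(-rT) = 0.99850112
N(-d1) = 0.44743988; N(-d2) = 0.64431368
P = K * exp(-rT) * N(-d2) - S_0' * N(-d1) = 0.9900 * 0.99850112 * 0.64431368 - 0.93120505 * 0.44743988 = 0.2203


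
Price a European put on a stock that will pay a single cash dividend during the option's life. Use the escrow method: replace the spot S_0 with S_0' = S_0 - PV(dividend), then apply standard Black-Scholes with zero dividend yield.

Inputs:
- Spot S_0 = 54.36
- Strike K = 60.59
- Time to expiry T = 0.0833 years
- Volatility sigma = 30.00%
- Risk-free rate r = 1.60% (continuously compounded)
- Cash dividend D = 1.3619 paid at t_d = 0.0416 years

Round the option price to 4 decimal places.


Answer: Price = 7.6442

Derivation:
PV(D) = D * exp(-r * t_d) = 1.3619 * 0.99933462 = 1.36099382
S_0' = S_0 - PV(D) = 54.3600 - 1.36099382 = 52.99900618
d1 = (ln(S_0'/K) + (r + sigma^2/2)*T) / (sigma*sqrt(T)) = -1.48726773
d2 = d1 - sigma*sqrt(T) = -1.57385295
exp(-rT) = 0.99866809
N(-d1) = 0.93152794; N(-d2) = 0.94223928
P = K * exp(-rT) * N(-d2) - S_0' * N(-d1) = 60.5900 * 0.99866809 * 0.94223928 - 52.99900618 * 0.93152794 = 7.6442


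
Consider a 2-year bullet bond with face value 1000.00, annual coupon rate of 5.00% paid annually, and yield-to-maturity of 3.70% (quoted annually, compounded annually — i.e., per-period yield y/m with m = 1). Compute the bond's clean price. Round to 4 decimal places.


Answer: Price = 1024.6250

Derivation:
Coupon per period c = face * coupon_rate / m = 50.000000
Periods per year m = 1; per-period yield y/m = 0.037000
Number of cashflows N = 2
Cashflows (t years, CF_t, discount factor 1/(1+y/m)^(m*t), PV):
  t = 1.0000: CF_t = 50.000000, DF = 0.964320, PV = 48.216008
  t = 2.0000: CF_t = 1050.000000, DF = 0.929913, PV = 976.409028
Price P = sum_t PV_t = 1024.625036


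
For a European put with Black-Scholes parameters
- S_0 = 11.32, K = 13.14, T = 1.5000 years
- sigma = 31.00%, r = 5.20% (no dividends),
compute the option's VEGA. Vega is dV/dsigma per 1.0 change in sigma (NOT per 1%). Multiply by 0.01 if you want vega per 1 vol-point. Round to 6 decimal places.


Answer: Vega = 5.530962

Derivation:
d1 = 0.0025945093; d2 = -0.3770764008
phi(d1) = 0.3989409377; exp(-qT) = 1.0000000000; exp(-rT) = 0.9249644265
Vega = S * exp(-qT) * phi(d1) * sqrt(T) = 11.3200 * 1.0000000000 * 0.3989409377 * 1.2247448714 = 5.530962


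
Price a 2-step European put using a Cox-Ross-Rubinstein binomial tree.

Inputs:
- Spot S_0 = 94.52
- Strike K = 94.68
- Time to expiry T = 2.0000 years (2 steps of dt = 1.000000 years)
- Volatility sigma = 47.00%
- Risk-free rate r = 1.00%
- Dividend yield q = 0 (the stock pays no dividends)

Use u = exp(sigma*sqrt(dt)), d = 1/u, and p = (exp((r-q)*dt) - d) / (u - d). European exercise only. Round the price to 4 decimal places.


dt = T/N = 1.000000
u = exp(sigma*sqrt(dt)) = 1.599994; d = 1/u = 0.625002
p = (exp((r-q)*dt) - d) / (u - d) = 0.394924
Discount per step: exp(-r*dt) = 0.990050
Stock lattice S(k, i) with i counting down-moves:
  k=0: S(0,0) = 94.5200
  k=1: S(1,0) = 151.2315; S(1,1) = 59.0752
  k=2: S(2,0) = 241.9694; S(2,1) = 94.5200; S(2,2) = 36.9221
Terminal payoffs V(N, i) = max(K - S_T, 0):
  V(2,0) = 0.000000; V(2,1) = 0.160000; V(2,2) = 57.757857
Backward induction: V(k, i) = exp(-r*dt) * [p * V(k+1, i) + (1-p) * V(k+1, i+1)].
  V(1,0) = exp(-r*dt) * [p*0.000000 + (1-p)*0.160000] = 0.095849
  V(1,1) = exp(-r*dt) * [p*0.160000 + (1-p)*57.757857] = 34.662704
  V(0,0) = exp(-r*dt) * [p*0.095849 + (1-p)*34.662704] = 20.802349

Answer: Price = V(0,0) = 20.8023


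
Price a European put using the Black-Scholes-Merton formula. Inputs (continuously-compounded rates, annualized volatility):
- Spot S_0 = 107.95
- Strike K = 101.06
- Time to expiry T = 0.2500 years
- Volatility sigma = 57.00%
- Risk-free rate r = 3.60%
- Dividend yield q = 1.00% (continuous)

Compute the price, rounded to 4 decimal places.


Answer: Price = 8.3882

Derivation:
d1 = (ln(S/K) + (r - q + 0.5*sigma^2) * T) / (sigma * sqrt(T)) = 0.39672371
d2 = d1 - sigma * sqrt(T) = 0.11172371
exp(-rT) = 0.99104038; exp(-qT) = 0.99750312
P = K * exp(-rT) * N(-d2) - S_0 * exp(-qT) * N(-d1)
N(-d1) = 0.34578561; N(-d2) = 0.45552124
P = 101.0600 * 0.99104038 * 0.45552124 - 107.9500 * 0.99750312 * 0.34578561 = 8.3882


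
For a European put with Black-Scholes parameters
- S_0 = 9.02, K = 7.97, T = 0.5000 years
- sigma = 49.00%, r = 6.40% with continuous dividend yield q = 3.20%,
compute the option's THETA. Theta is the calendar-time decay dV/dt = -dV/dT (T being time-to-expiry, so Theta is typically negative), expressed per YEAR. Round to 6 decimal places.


d1 = 0.5766090451; d2 = 0.2301267223
phi(d1) = 0.3378418040; exp(-qT) = 0.9841273201; exp(-rT) = 0.9685065821
Theta = -S*exp(-qT)*phi(d1)*sigma/(2*sqrt(T)) + r*K*exp(-rT)*N(-d2) - q*S*exp(-qT)*N(-d1)
N(-d1) = 0.2821017938; N(-d2) = 0.4089966503; sqrt(T) = 0.7071067812
Term 1 = -9.0200 * 0.9841273201 * 0.3378418040 * 0.4900 / (2 * 0.7071067812) = -1.0390879190
Term 2 = 0.0640 * 7.9700 * 0.9685065821 * 0.4089966503 = 0.2020508227
Term 3 = -0.0320 * 9.0200 * 0.9841273201 * 0.2821017938 = -0.0801334151
Theta = -1.0390879190 + (0.2020508227) + (-0.0801334151) = -0.917171

Answer: Theta = -0.917171


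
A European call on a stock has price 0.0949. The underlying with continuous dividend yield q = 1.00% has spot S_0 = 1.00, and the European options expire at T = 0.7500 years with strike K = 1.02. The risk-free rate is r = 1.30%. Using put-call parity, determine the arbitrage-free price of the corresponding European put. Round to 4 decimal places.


Put-call parity: C - P = S_0 * exp(-qT) - K * exp(-rT).
S_0 * exp(-qT) = 1.0000 * 0.99252805 = 0.99252805
K * exp(-rT) = 1.0200 * 0.99029738 = 1.01010332
P = C - S*exp(-qT) + K*exp(-rT)
P = 0.0949 - 0.99252805 + 1.01010332 = 0.1125

Answer: Put price = 0.1125


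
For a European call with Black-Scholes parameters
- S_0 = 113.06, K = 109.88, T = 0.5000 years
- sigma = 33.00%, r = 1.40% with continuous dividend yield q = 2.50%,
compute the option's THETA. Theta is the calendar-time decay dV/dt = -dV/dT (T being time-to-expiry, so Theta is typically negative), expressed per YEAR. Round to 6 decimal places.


Answer: Theta = -9.275029

Derivation:
d1 = 0.2153666837; d2 = -0.0179785541
phi(d1) = 0.3897967080; exp(-qT) = 0.9875778005; exp(-rT) = 0.9930244429
Theta = -S*exp(-qT)*phi(d1)*sigma/(2*sqrt(T)) - r*K*exp(-rT)*N(d2) + q*S*exp(-qT)*N(d1)
N(d1) = 0.5852592785; N(d2) = 0.4928279810; sqrt(T) = 0.7071067812
Term 1 = -113.0600 * 0.9875778005 * 0.3897967080 * 0.3300 / (2 * 0.7071067812) = -10.1558764560
Term 2 = -0.0140 * 109.8800 * 0.9930244429 * 0.4928279810 = -0.7528387806
Term 3 = 0.0250 * 113.0600 * 0.9875778005 * 0.5852592785 = 1.6336861091
Theta = -10.1558764560 + (-0.7528387806) + (1.6336861091) = -9.275029


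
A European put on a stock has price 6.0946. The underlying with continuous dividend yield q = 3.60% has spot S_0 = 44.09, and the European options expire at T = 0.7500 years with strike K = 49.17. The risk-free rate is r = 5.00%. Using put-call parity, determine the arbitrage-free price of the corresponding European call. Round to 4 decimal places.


Put-call parity: C - P = S_0 * exp(-qT) - K * exp(-rT).
S_0 * exp(-qT) = 44.0900 * 0.97336124 = 42.91549714
K * exp(-rT) = 49.1700 * 0.96319442 = 47.36026952
C = P + S*exp(-qT) - K*exp(-rT)
C = 6.0946 + 42.91549714 - 47.36026952 = 1.6498

Answer: Call price = 1.6498


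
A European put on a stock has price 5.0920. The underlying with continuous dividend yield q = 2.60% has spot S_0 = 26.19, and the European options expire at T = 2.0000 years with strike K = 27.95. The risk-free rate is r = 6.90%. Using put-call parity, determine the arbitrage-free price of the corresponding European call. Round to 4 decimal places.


Answer: Call price = 5.6077

Derivation:
Put-call parity: C - P = S_0 * exp(-qT) - K * exp(-rT).
S_0 * exp(-qT) = 26.1900 * 0.94932887 = 24.86292302
K * exp(-rT) = 27.9500 * 0.87109869 = 24.34720843
C = P + S*exp(-qT) - K*exp(-rT)
C = 5.0920 + 24.86292302 - 24.34720843 = 5.6077


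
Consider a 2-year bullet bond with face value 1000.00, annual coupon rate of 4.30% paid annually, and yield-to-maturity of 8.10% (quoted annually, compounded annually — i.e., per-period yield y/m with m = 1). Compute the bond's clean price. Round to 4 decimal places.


Answer: Price = 932.3287

Derivation:
Coupon per period c = face * coupon_rate / m = 43.000000
Periods per year m = 1; per-period yield y/m = 0.081000
Number of cashflows N = 2
Cashflows (t years, CF_t, discount factor 1/(1+y/m)^(m*t), PV):
  t = 1.0000: CF_t = 43.000000, DF = 0.925069, PV = 39.777983
  t = 2.0000: CF_t = 1043.000000, DF = 0.855753, PV = 892.550753
Price P = sum_t PV_t = 932.328736


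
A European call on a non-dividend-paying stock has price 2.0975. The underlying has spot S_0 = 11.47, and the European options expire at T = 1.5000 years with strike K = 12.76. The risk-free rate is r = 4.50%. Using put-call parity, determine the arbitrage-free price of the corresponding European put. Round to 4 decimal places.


Answer: Put price = 2.5546

Derivation:
Put-call parity: C - P = S_0 * exp(-qT) - K * exp(-rT).
S_0 * exp(-qT) = 11.4700 * 1.00000000 = 11.47000000
K * exp(-rT) = 12.7600 * 0.93472772 = 11.92712572
P = C - S*exp(-qT) + K*exp(-rT)
P = 2.0975 - 11.47000000 + 11.92712572 = 2.5546


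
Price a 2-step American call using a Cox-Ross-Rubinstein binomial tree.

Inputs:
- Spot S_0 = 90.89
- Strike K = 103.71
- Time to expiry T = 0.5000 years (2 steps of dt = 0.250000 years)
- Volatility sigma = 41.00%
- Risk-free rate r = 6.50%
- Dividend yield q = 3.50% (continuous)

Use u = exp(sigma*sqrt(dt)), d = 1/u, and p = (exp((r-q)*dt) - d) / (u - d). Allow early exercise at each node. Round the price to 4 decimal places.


dt = T/N = 0.250000
u = exp(sigma*sqrt(dt)) = 1.227525; d = 1/u = 0.814647
p = (exp((r-q)*dt) - d) / (u - d) = 0.467162
Discount per step: exp(-r*dt) = 0.983881
Stock lattice S(k, i) with i counting down-moves:
  k=0: S(0,0) = 90.8900
  k=1: S(1,0) = 111.5698; S(1,1) = 74.0433
  k=2: S(2,0) = 136.9547; S(2,1) = 90.8900; S(2,2) = 60.3192
Terminal payoffs V(N, i) = max(S_T - K, 0):
  V(2,0) = 33.244668; V(2,1) = 0.000000; V(2,2) = 0.000000
Backward induction: V(k, i) = exp(-r*dt) * [p * V(k+1, i) + (1-p) * V(k+1, i+1)]; then take max(V_cont, immediate exercise) for American.
  V(1,0) = exp(-r*dt) * [p*33.244668 + (1-p)*0.000000] = 15.280319; exercise = 7.859753; V(1,0) = max -> 15.280319
  V(1,1) = exp(-r*dt) * [p*0.000000 + (1-p)*0.000000] = 0.000000; exercise = 0.000000; V(1,1) = max -> 0.000000
  V(0,0) = exp(-r*dt) * [p*15.280319 + (1-p)*0.000000] = 7.023326; exercise = 0.000000; V(0,0) = max -> 7.023326

Answer: Price = V(0,0) = 7.0233


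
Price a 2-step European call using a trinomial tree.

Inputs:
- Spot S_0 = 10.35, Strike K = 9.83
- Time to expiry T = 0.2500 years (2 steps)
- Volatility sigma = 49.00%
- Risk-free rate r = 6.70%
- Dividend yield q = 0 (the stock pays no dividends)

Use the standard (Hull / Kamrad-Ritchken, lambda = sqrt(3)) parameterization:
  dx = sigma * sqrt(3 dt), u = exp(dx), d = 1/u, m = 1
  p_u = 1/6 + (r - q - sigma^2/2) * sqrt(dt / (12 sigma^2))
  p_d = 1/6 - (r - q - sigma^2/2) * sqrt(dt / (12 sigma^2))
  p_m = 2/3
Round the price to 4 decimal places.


dt = T/N = 0.125000; dx = sigma*sqrt(3*dt) = 0.300062
u = exp(dx) = 1.349943; d = 1/u = 0.740772
p_u = 0.155617, p_m = 0.666667, p_d = 0.177716
Discount per step: exp(-r*dt) = 0.991660
Stock lattice S(k, j) with j the centered position index:
  k=0: S(0,+0) = 10.3500
  k=1: S(1,-1) = 7.6670; S(1,+0) = 10.3500; S(1,+1) = 13.9719
  k=2: S(2,-2) = 5.6795; S(2,-1) = 7.6670; S(2,+0) = 10.3500; S(2,+1) = 13.9719; S(2,+2) = 18.8613
Terminal payoffs V(N, j) = max(S_T - K, 0):
  V(2,-2) = 0.000000; V(2,-1) = 0.000000; V(2,+0) = 0.520000; V(2,+1) = 4.141912; V(2,+2) = 9.031287
Backward induction: V(k, j) = exp(-r*dt) * [p_u * V(k+1, j+1) + p_m * V(k+1, j) + p_d * V(k+1, j-1)]
  V(1,-1) = exp(-r*dt) * [p_u*0.520000 + p_m*0.000000 + p_d*0.000000] = 0.080246
  V(1,+0) = exp(-r*dt) * [p_u*4.141912 + p_m*0.520000 + p_d*0.000000] = 0.982951
  V(1,+1) = exp(-r*dt) * [p_u*9.031287 + p_m*4.141912 + p_d*0.520000] = 4.223587
  V(0,+0) = exp(-r*dt) * [p_u*4.223587 + p_m*0.982951 + p_d*0.080246] = 1.315758

Answer: Price = V(0,0) = 1.3158


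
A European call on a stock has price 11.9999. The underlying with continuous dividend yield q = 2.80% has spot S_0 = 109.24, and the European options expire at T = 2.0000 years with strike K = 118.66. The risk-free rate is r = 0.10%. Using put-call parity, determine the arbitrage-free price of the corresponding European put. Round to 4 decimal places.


Answer: Put price = 27.1321

Derivation:
Put-call parity: C - P = S_0 * exp(-qT) - K * exp(-rT).
S_0 * exp(-qT) = 109.2400 * 0.94553914 = 103.29069520
K * exp(-rT) = 118.6600 * 0.99800200 = 118.42291716
P = C - S*exp(-qT) + K*exp(-rT)
P = 11.9999 - 103.29069520 + 118.42291716 = 27.1321


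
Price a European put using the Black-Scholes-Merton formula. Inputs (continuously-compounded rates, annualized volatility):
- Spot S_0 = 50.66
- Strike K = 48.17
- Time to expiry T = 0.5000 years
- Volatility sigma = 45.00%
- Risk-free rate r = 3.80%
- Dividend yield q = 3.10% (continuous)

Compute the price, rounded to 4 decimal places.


d1 = (ln(S/K) + (r - q + 0.5*sigma^2) * T) / (sigma * sqrt(T)) = 0.32849109
d2 = d1 - sigma * sqrt(T) = 0.01029304
exp(-rT) = 0.98117936; exp(-qT) = 0.98461951
P = K * exp(-rT) * N(-d2) - S_0 * exp(-qT) * N(-d1)
N(-d1) = 0.37127019; N(-d2) = 0.49589375
P = 48.1700 * 0.98117936 * 0.49589375 - 50.6600 * 0.98461951 * 0.37127019 = 4.9184

Answer: Price = 4.9184


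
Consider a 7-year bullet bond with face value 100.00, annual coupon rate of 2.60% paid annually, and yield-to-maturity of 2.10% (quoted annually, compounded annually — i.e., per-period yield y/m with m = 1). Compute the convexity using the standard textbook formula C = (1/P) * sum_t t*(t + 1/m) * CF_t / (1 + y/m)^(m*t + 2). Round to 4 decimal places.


Answer: Convexity = 48.6190

Derivation:
Coupon per period c = face * coupon_rate / m = 2.600000
Periods per year m = 1; per-period yield y/m = 0.021000
Number of cashflows N = 7
Cashflows (t years, CF_t, discount factor 1/(1+y/m)^(m*t), PV):
  t = 1.0000: CF_t = 2.600000, DF = 0.979432, PV = 2.546523
  t = 2.0000: CF_t = 2.600000, DF = 0.959287, PV = 2.494146
  t = 3.0000: CF_t = 2.600000, DF = 0.939556, PV = 2.442846
  t = 4.0000: CF_t = 2.600000, DF = 0.920231, PV = 2.392602
  t = 5.0000: CF_t = 2.600000, DF = 0.901304, PV = 2.343390
  t = 6.0000: CF_t = 2.600000, DF = 0.882766, PV = 2.295191
  t = 7.0000: CF_t = 102.600000, DF = 0.864609, PV = 88.708894
Price P = sum_t PV_t = 103.223593
Convexity numerator sum_t t*(t + 1/m) * CF_t / (1+y/m)^(m*t + 2):
  t = 1.0000: term = 4.885692
  t = 2.0000: term = 14.355609
  t = 3.0000: term = 28.120684
  t = 4.0000: term = 45.903827
  t = 5.0000: term = 67.439510
  t = 6.0000: term = 92.473374
  t = 7.0000: term = 4765.447715
Convexity = (1/P) * sum = 5018.626412 / 103.223593 = 48.618986


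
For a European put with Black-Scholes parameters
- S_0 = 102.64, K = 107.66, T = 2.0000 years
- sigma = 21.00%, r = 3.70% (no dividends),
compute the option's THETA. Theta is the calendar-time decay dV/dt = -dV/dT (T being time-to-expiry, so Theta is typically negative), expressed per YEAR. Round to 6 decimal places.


Answer: Theta = -1.017787

Derivation:
d1 = 0.2368794490; d2 = -0.0601053991
phi(d1) = 0.3879051338; exp(-qT) = 1.0000000000; exp(-rT) = 0.9286716938
Theta = -S*exp(-qT)*phi(d1)*sigma/(2*sqrt(T)) + r*K*exp(-rT)*N(-d2) - q*S*exp(-qT)*N(-d1)
N(-d1) = 0.4063751568; N(-d2) = 0.5239641551; sqrt(T) = 1.4142135624
Term 1 = -102.6400 * 1.0000000000 * 0.3879051338 * 0.2100 / (2 * 1.4142135624) = -2.9560819661
Term 2 = 0.0370 * 107.6600 * 0.9286716938 * 0.5239641551 = 1.9382950442
Term 3 = 0 (no dividend yield, q = 0)
Theta = -2.9560819661 + (1.9382950442) + (0.0000000000) = -1.017787


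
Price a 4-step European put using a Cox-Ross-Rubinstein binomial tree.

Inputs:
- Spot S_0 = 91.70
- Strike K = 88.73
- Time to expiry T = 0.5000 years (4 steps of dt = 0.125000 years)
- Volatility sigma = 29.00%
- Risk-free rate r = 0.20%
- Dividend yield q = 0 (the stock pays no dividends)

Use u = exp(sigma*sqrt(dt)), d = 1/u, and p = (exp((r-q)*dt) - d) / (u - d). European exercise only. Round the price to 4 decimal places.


dt = T/N = 0.125000
u = exp(sigma*sqrt(dt)) = 1.107971; d = 1/u = 0.902551
p = (exp((r-q)*dt) - d) / (u - d) = 0.475607
Discount per step: exp(-r*dt) = 0.999750
Stock lattice S(k, i) with i counting down-moves:
  k=0: S(0,0) = 91.7000
  k=1: S(1,0) = 101.6009; S(1,1) = 82.7639
  k=2: S(2,0) = 112.5709; S(2,1) = 91.7000; S(2,2) = 74.6986
  k=3: S(3,0) = 124.7253; S(3,1) = 101.6009; S(3,2) = 82.7639; S(3,3) = 67.4193
  k=4: S(4,0) = 138.1920; S(4,1) = 112.5709; S(4,2) = 91.7000; S(4,3) = 74.6986; S(4,4) = 60.8493
Terminal payoffs V(N, i) = max(K - S_T, 0):
  V(4,0) = 0.000000; V(4,1) = 0.000000; V(4,2) = 0.000000; V(4,3) = 14.031395; V(4,4) = 27.880692
Backward induction: V(k, i) = exp(-r*dt) * [p * V(k+1, i) + (1-p) * V(k+1, i+1)].
  V(3,0) = exp(-r*dt) * [p*0.000000 + (1-p)*0.000000] = 0.000000
  V(3,1) = exp(-r*dt) * [p*0.000000 + (1-p)*0.000000] = 0.000000
  V(3,2) = exp(-r*dt) * [p*0.000000 + (1-p)*14.031395] = 7.356127
  V(3,3) = exp(-r*dt) * [p*14.031395 + (1-p)*27.880692] = 21.288547
  V(2,0) = exp(-r*dt) * [p*0.000000 + (1-p)*0.000000] = 0.000000
  V(2,1) = exp(-r*dt) * [p*0.000000 + (1-p)*7.356127] = 3.856537
  V(2,2) = exp(-r*dt) * [p*7.356127 + (1-p)*21.288547] = 14.658526
  V(1,0) = exp(-r*dt) * [p*0.000000 + (1-p)*3.856537] = 2.021836
  V(1,1) = exp(-r*dt) * [p*3.856537 + (1-p)*14.658526] = 9.518645
  V(0,0) = exp(-r*dt) * [p*2.021836 + (1-p)*9.518645] = 5.951622

Answer: Price = V(0,0) = 5.9516


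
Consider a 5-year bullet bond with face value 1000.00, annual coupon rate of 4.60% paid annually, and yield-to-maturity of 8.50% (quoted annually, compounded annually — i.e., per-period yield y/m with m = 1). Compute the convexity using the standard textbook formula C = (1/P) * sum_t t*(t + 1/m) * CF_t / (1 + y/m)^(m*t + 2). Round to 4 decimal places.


Coupon per period c = face * coupon_rate / m = 46.000000
Periods per year m = 1; per-period yield y/m = 0.085000
Number of cashflows N = 5
Cashflows (t years, CF_t, discount factor 1/(1+y/m)^(m*t), PV):
  t = 1.0000: CF_t = 46.000000, DF = 0.921659, PV = 42.396313
  t = 2.0000: CF_t = 46.000000, DF = 0.849455, PV = 39.074943
  t = 3.0000: CF_t = 46.000000, DF = 0.782908, PV = 36.013773
  t = 4.0000: CF_t = 46.000000, DF = 0.721574, PV = 33.192417
  t = 5.0000: CF_t = 1046.000000, DF = 0.665045, PV = 695.637513
Price P = sum_t PV_t = 846.314959
Convexity numerator sum_t t*(t + 1/m) * CF_t / (1+y/m)^(m*t + 2):
  t = 1.0000: term = 72.027545
  t = 2.0000: term = 199.154502
  t = 3.0000: term = 367.105074
  t = 4.0000: term = 563.909483
  t = 5.0000: term = 17727.388887
Convexity = (1/P) * sum = 18929.585492 / 846.314959 = 22.367069

Answer: Convexity = 22.3671


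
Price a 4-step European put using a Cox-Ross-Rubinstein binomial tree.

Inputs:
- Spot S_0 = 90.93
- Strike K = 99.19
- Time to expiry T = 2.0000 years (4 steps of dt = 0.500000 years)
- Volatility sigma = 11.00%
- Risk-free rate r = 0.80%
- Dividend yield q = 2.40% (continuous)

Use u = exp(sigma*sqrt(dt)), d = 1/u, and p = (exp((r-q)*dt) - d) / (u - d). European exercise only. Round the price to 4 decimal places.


Answer: Price = V(0,0) = 13.0339

Derivation:
dt = T/N = 0.500000
u = exp(sigma*sqrt(dt)) = 1.080887; d = 1/u = 0.925166
p = (exp((r-q)*dt) - d) / (u - d) = 0.429395
Discount per step: exp(-r*dt) = 0.996008
Stock lattice S(k, i) with i counting down-moves:
  k=0: S(0,0) = 90.9300
  k=1: S(1,0) = 98.2850; S(1,1) = 84.1254
  k=2: S(2,0) = 106.2350; S(2,1) = 90.9300; S(2,2) = 77.8300
  k=3: S(3,0) = 114.8280; S(3,1) = 98.2850; S(3,2) = 84.1254; S(3,3) = 72.0057
  k=4: S(4,0) = 124.1160; S(4,1) = 106.2350; S(4,2) = 90.9300; S(4,3) = 77.8300; S(4,4) = 66.6172
Terminal payoffs V(N, i) = max(K - S_T, 0):
  V(4,0) = 0.000000; V(4,1) = 0.000000; V(4,2) = 8.260000; V(4,3) = 21.360037; V(4,4) = 32.572787
Backward induction: V(k, i) = exp(-r*dt) * [p * V(k+1, i) + (1-p) * V(k+1, i+1)].
  V(3,0) = exp(-r*dt) * [p*0.000000 + (1-p)*0.000000] = 0.000000
  V(3,1) = exp(-r*dt) * [p*0.000000 + (1-p)*8.260000] = 4.694381
  V(3,2) = exp(-r*dt) * [p*8.260000 + (1-p)*21.360037] = 15.672130
  V(3,3) = exp(-r*dt) * [p*21.360037 + (1-p)*32.572787] = 27.647276
  V(2,0) = exp(-r*dt) * [p*0.000000 + (1-p)*4.694381] = 2.667943
  V(2,1) = exp(-r*dt) * [p*4.694381 + (1-p)*15.672130] = 10.914592
  V(2,2) = exp(-r*dt) * [p*15.672130 + (1-p)*27.647276] = 22.415365
  V(1,0) = exp(-r*dt) * [p*2.667943 + (1-p)*10.914592] = 7.344085
  V(1,1) = exp(-r*dt) * [p*10.914592 + (1-p)*22.415365] = 17.407220
  V(0,0) = exp(-r*dt) * [p*7.344085 + (1-p)*17.407220] = 13.033918


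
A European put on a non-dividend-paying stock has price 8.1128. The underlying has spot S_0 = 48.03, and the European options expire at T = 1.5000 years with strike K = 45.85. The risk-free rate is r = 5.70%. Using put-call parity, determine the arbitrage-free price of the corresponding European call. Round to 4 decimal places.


Answer: Call price = 14.0501

Derivation:
Put-call parity: C - P = S_0 * exp(-qT) - K * exp(-rT).
S_0 * exp(-qT) = 48.0300 * 1.00000000 = 48.03000000
K * exp(-rT) = 45.8500 * 0.91805314 = 42.09273661
C = P + S*exp(-qT) - K*exp(-rT)
C = 8.1128 + 48.03000000 - 42.09273661 = 14.0501


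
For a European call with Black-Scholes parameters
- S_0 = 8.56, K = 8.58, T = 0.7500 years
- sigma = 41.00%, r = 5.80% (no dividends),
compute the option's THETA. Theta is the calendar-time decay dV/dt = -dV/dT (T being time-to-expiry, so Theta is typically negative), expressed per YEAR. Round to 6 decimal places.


d1 = 0.2934735537; d2 = -0.0615968619
phi(d1) = 0.3821271408; exp(-qT) = 1.0000000000; exp(-rT) = 0.9574325541
Theta = -S*exp(-qT)*phi(d1)*sigma/(2*sqrt(T)) - r*K*exp(-rT)*N(d2) + q*S*exp(-qT)*N(d1)
N(d1) = 0.6154198944; N(d2) = 0.4754419380; sqrt(T) = 0.8660254038
Term 1 = -8.5600 * 1.0000000000 * 0.3821271408 * 0.4100 / (2 * 0.8660254038) = -0.7742921902
Term 2 = -0.0580 * 8.5800 * 0.9574325541 * 0.4754419380 = -0.2265275140
Term 3 = 0 (no dividend yield, q = 0)
Theta = -0.7742921902 + (-0.2265275140) + (0.0000000000) = -1.000820

Answer: Theta = -1.000820


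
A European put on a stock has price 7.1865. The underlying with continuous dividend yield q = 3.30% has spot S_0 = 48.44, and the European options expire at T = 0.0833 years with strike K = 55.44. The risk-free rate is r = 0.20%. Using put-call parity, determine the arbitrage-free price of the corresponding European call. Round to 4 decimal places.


Put-call parity: C - P = S_0 * exp(-qT) - K * exp(-rT).
S_0 * exp(-qT) = 48.4400 * 0.99725487 = 48.30702613
K * exp(-rT) = 55.4400 * 0.99983341 = 55.43076447
C = P + S*exp(-qT) - K*exp(-rT)
C = 7.1865 + 48.30702613 - 55.43076447 = 0.0628

Answer: Call price = 0.0628


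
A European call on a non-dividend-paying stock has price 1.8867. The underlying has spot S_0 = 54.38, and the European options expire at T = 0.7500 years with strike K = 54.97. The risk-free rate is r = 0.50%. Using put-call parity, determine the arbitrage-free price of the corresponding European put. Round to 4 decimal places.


Answer: Put price = 2.2709

Derivation:
Put-call parity: C - P = S_0 * exp(-qT) - K * exp(-rT).
S_0 * exp(-qT) = 54.3800 * 1.00000000 = 54.38000000
K * exp(-rT) = 54.9700 * 0.99625702 = 54.76424853
P = C - S*exp(-qT) + K*exp(-rT)
P = 1.8867 - 54.38000000 + 54.76424853 = 2.2709


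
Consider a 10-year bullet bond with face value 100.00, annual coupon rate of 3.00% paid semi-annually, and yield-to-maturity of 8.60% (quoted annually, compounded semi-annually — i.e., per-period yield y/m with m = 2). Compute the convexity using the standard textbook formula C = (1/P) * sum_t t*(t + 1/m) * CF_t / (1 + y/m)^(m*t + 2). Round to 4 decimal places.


Coupon per period c = face * coupon_rate / m = 1.500000
Periods per year m = 2; per-period yield y/m = 0.043000
Number of cashflows N = 20
Cashflows (t years, CF_t, discount factor 1/(1+y/m)^(m*t), PV):
  t = 0.5000: CF_t = 1.500000, DF = 0.958773, PV = 1.438159
  t = 1.0000: CF_t = 1.500000, DF = 0.919245, PV = 1.378868
  t = 1.5000: CF_t = 1.500000, DF = 0.881347, PV = 1.322021
  t = 2.0000: CF_t = 1.500000, DF = 0.845012, PV = 1.267518
  t = 2.5000: CF_t = 1.500000, DF = 0.810174, PV = 1.215261
  t = 3.0000: CF_t = 1.500000, DF = 0.776773, PV = 1.165160
  t = 3.5000: CF_t = 1.500000, DF = 0.744749, PV = 1.117123
  t = 4.0000: CF_t = 1.500000, DF = 0.714045, PV = 1.071067
  t = 4.5000: CF_t = 1.500000, DF = 0.684607, PV = 1.026910
  t = 5.0000: CF_t = 1.500000, DF = 0.656382, PV = 0.984574
  t = 5.5000: CF_t = 1.500000, DF = 0.629322, PV = 0.943982
  t = 6.0000: CF_t = 1.500000, DF = 0.603376, PV = 0.905065
  t = 6.5000: CF_t = 1.500000, DF = 0.578501, PV = 0.867751
  t = 7.0000: CF_t = 1.500000, DF = 0.554651, PV = 0.831976
  t = 7.5000: CF_t = 1.500000, DF = 0.531784, PV = 0.797676
  t = 8.0000: CF_t = 1.500000, DF = 0.509860, PV = 0.764790
  t = 8.5000: CF_t = 1.500000, DF = 0.488840, PV = 0.733260
  t = 9.0000: CF_t = 1.500000, DF = 0.468687, PV = 0.703030
  t = 9.5000: CF_t = 1.500000, DF = 0.449364, PV = 0.674046
  t = 10.0000: CF_t = 101.500000, DF = 0.430838, PV = 43.730040
Price P = sum_t PV_t = 62.938277
Convexity numerator sum_t t*(t + 1/m) * CF_t / (1+y/m)^(m*t + 2):
  t = 0.5000: term = 0.661010
  t = 1.0000: term = 1.901277
  t = 1.5000: term = 3.645784
  t = 2.0000: term = 5.825798
  t = 2.5000: term = 8.378425
  t = 3.0000: term = 11.246207
  t = 3.5000: term = 14.376743
  t = 4.0000: term = 17.722324
  t = 4.5000: term = 21.239602
  t = 5.0000: term = 24.889275
  t = 5.5000: term = 28.635791
  t = 6.0000: term = 32.447075
  t = 6.5000: term = 36.294267
  t = 7.0000: term = 40.151486
  t = 7.5000: term = 43.995602
  t = 8.0000: term = 47.806023
  t = 8.5000: term = 51.564503
  t = 9.0000: term = 55.254952
  t = 9.5000: term = 58.863270
  t = 10.0000: term = 4220.856195
Convexity = (1/P) * sum = 4725.755612 / 62.938277 = 75.085557

Answer: Convexity = 75.0856


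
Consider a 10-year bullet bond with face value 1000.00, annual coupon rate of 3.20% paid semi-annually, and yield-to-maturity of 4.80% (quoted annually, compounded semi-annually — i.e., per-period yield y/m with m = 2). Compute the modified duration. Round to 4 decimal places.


Coupon per period c = face * coupon_rate / m = 16.000000
Periods per year m = 2; per-period yield y/m = 0.024000
Number of cashflows N = 20
Cashflows (t years, CF_t, discount factor 1/(1+y/m)^(m*t), PV):
  t = 0.5000: CF_t = 16.000000, DF = 0.976562, PV = 15.625000
  t = 1.0000: CF_t = 16.000000, DF = 0.953674, PV = 15.258789
  t = 1.5000: CF_t = 16.000000, DF = 0.931323, PV = 14.901161
  t = 2.0000: CF_t = 16.000000, DF = 0.909495, PV = 14.551915
  t = 2.5000: CF_t = 16.000000, DF = 0.888178, PV = 14.210855
  t = 3.0000: CF_t = 16.000000, DF = 0.867362, PV = 13.877788
  t = 3.5000: CF_t = 16.000000, DF = 0.847033, PV = 13.552527
  t = 4.0000: CF_t = 16.000000, DF = 0.827181, PV = 13.234890
  t = 4.5000: CF_t = 16.000000, DF = 0.807794, PV = 12.924697
  t = 5.0000: CF_t = 16.000000, DF = 0.788861, PV = 12.621774
  t = 5.5000: CF_t = 16.000000, DF = 0.770372, PV = 12.325952
  t = 6.0000: CF_t = 16.000000, DF = 0.752316, PV = 12.037062
  t = 6.5000: CF_t = 16.000000, DF = 0.734684, PV = 11.754944
  t = 7.0000: CF_t = 16.000000, DF = 0.717465, PV = 11.479437
  t = 7.5000: CF_t = 16.000000, DF = 0.700649, PV = 11.210388
  t = 8.0000: CF_t = 16.000000, DF = 0.684228, PV = 10.947644
  t = 8.5000: CF_t = 16.000000, DF = 0.668191, PV = 10.691059
  t = 9.0000: CF_t = 16.000000, DF = 0.652530, PV = 10.440487
  t = 9.5000: CF_t = 16.000000, DF = 0.637237, PV = 10.195788
  t = 10.0000: CF_t = 1016.000000, DF = 0.622302, PV = 632.258352
Price P = sum_t PV_t = 874.100509
First compute Macaulay numerator sum_t t * PV_t:
  t * PV_t at t = 0.5000: 7.812500
  t * PV_t at t = 1.0000: 15.258789
  t * PV_t at t = 1.5000: 22.351742
  t * PV_t at t = 2.0000: 29.103830
  t * PV_t at t = 2.5000: 35.527137
  t * PV_t at t = 3.0000: 41.633363
  t * PV_t at t = 3.5000: 47.433845
  t * PV_t at t = 4.0000: 52.939559
  t * PV_t at t = 4.5000: 58.161137
  t * PV_t at t = 5.0000: 63.108872
  t * PV_t at t = 5.5000: 67.792734
  t * PV_t at t = 6.0000: 72.222373
  t * PV_t at t = 6.5000: 76.407133
  t * PV_t at t = 7.0000: 80.356059
  t * PV_t at t = 7.5000: 84.077908
  t * PV_t at t = 8.0000: 87.581154
  t * PV_t at t = 8.5000: 90.874000
  t * PV_t at t = 9.0000: 93.964384
  t * PV_t at t = 9.5000: 96.859988
  t * PV_t at t = 10.0000: 6322.583522
Macaulay duration D = 7446.050031 / 874.100509 = 8.518528
Modified duration = D / (1 + y/m) = 8.518528 / (1 + 0.024000) = 8.318875

Answer: Modified duration = 8.3189


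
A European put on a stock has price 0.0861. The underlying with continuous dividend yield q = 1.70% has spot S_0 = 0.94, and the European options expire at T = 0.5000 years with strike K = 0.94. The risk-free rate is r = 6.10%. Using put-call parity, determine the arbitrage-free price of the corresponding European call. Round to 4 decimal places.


Answer: Call price = 0.1064

Derivation:
Put-call parity: C - P = S_0 * exp(-qT) - K * exp(-rT).
S_0 * exp(-qT) = 0.9400 * 0.99153602 = 0.93204386
K * exp(-rT) = 0.9400 * 0.96996043 = 0.91176281
C = P + S*exp(-qT) - K*exp(-rT)
C = 0.0861 + 0.93204386 - 0.91176281 = 0.1064


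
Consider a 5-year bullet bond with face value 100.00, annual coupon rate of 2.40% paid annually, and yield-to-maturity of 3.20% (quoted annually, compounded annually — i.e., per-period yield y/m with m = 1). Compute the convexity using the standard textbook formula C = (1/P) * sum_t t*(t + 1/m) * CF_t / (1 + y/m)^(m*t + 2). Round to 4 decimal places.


Answer: Convexity = 26.4177

Derivation:
Coupon per period c = face * coupon_rate / m = 2.400000
Periods per year m = 1; per-period yield y/m = 0.032000
Number of cashflows N = 5
Cashflows (t years, CF_t, discount factor 1/(1+y/m)^(m*t), PV):
  t = 1.0000: CF_t = 2.400000, DF = 0.968992, PV = 2.325581
  t = 2.0000: CF_t = 2.400000, DF = 0.938946, PV = 2.253470
  t = 3.0000: CF_t = 2.400000, DF = 0.909831, PV = 2.183595
  t = 4.0000: CF_t = 2.400000, DF = 0.881620, PV = 2.115887
  t = 5.0000: CF_t = 102.400000, DF = 0.854283, PV = 87.478529
Price P = sum_t PV_t = 96.357063
Convexity numerator sum_t t*(t + 1/m) * CF_t / (1+y/m)^(m*t + 2):
  t = 1.0000: term = 4.367191
  t = 2.0000: term = 12.695321
  t = 3.0000: term = 24.603336
  t = 4.0000: term = 39.734070
  t = 5.0000: term = 2464.128378
Convexity = (1/P) * sum = 2545.528297 / 96.357063 = 26.417662


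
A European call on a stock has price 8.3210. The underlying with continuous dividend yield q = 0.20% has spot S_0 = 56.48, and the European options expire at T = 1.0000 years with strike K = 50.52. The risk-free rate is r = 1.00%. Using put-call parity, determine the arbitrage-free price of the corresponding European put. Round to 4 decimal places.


Answer: Put price = 1.9712

Derivation:
Put-call parity: C - P = S_0 * exp(-qT) - K * exp(-rT).
S_0 * exp(-qT) = 56.4800 * 0.99800200 = 56.36715288
K * exp(-rT) = 50.5200 * 0.99004983 = 50.01731760
P = C - S*exp(-qT) + K*exp(-rT)
P = 8.3210 - 56.36715288 + 50.01731760 = 1.9712


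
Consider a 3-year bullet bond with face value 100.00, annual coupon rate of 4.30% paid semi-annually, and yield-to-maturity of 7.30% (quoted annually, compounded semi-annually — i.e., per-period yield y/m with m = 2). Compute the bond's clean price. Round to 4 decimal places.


Answer: Price = 92.0464

Derivation:
Coupon per period c = face * coupon_rate / m = 2.150000
Periods per year m = 2; per-period yield y/m = 0.036500
Number of cashflows N = 6
Cashflows (t years, CF_t, discount factor 1/(1+y/m)^(m*t), PV):
  t = 0.5000: CF_t = 2.150000, DF = 0.964785, PV = 2.074288
  t = 1.0000: CF_t = 2.150000, DF = 0.930811, PV = 2.001243
  t = 1.5000: CF_t = 2.150000, DF = 0.898033, PV = 1.930770
  t = 2.0000: CF_t = 2.150000, DF = 0.866409, PV = 1.862779
  t = 2.5000: CF_t = 2.150000, DF = 0.835898, PV = 1.797181
  t = 3.0000: CF_t = 102.150000, DF = 0.806462, PV = 82.380141
Price P = sum_t PV_t = 92.046403


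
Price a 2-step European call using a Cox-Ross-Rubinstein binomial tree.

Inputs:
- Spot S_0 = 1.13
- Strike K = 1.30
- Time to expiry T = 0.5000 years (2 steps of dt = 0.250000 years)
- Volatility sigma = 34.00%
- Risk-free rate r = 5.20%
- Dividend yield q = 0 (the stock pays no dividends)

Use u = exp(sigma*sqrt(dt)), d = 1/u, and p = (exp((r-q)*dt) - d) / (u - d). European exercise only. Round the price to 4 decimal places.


Answer: Price = V(0,0) = 0.0689

Derivation:
dt = T/N = 0.250000
u = exp(sigma*sqrt(dt)) = 1.185305; d = 1/u = 0.843665
p = (exp((r-q)*dt) - d) / (u - d) = 0.495902
Discount per step: exp(-r*dt) = 0.987084
Stock lattice S(k, i) with i counting down-moves:
  k=0: S(0,0) = 1.1300
  k=1: S(1,0) = 1.3394; S(1,1) = 0.9533
  k=2: S(2,0) = 1.5876; S(2,1) = 1.1300; S(2,2) = 0.8043
Terminal payoffs V(N, i) = max(S_T - K, 0):
  V(2,0) = 0.287591; V(2,1) = 0.000000; V(2,2) = 0.000000
Backward induction: V(k, i) = exp(-r*dt) * [p * V(k+1, i) + (1-p) * V(k+1, i+1)].
  V(1,0) = exp(-r*dt) * [p*0.287591 + (1-p)*0.000000] = 0.140775
  V(1,1) = exp(-r*dt) * [p*0.000000 + (1-p)*0.000000] = 0.000000
  V(0,0) = exp(-r*dt) * [p*0.140775 + (1-p)*0.000000] = 0.068909


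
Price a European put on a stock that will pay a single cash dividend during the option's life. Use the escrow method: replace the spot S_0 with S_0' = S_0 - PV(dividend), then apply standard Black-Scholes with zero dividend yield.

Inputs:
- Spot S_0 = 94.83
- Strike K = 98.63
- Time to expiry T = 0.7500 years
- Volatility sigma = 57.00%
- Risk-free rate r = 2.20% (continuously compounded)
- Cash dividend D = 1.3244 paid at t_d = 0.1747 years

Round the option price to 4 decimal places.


PV(D) = D * exp(-r * t_d) = 1.3244 * 0.99616398 = 1.31931957
S_0' = S_0 - PV(D) = 94.8300 - 1.31931957 = 93.51068043
d1 = (ln(S_0'/K) + (r + sigma^2/2)*T) / (sigma*sqrt(T)) = 0.17226853
d2 = d1 - sigma*sqrt(T) = -0.32136595
exp(-rT) = 0.98363538
N(-d1) = 0.43161321; N(-d2) = 0.62603346
P = K * exp(-rT) * N(-d2) - S_0' * N(-d1) = 98.6300 * 0.98363538 * 0.62603346 - 93.51068043 * 0.43161321 = 20.3748

Answer: Price = 20.3748


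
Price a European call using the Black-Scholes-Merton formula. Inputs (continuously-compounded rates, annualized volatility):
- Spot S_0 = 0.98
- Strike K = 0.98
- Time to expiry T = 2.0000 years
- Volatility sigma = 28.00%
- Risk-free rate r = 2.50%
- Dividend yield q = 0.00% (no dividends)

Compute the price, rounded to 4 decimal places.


Answer: Price = 0.1751

Derivation:
d1 = (ln(S/K) + (r - q + 0.5*sigma^2) * T) / (sigma * sqrt(T)) = 0.32425897
d2 = d1 - sigma * sqrt(T) = -0.07172083
exp(-rT) = 0.95122942; exp(-qT) = 1.00000000
C = S_0 * exp(-qT) * N(d1) - K * exp(-rT) * N(d2)
N(d1) = 0.62712901; N(d2) = 0.47141204
C = 0.9800 * 1.00000000 * 0.62712901 - 0.9800 * 0.95122942 * 0.47141204 = 0.1751


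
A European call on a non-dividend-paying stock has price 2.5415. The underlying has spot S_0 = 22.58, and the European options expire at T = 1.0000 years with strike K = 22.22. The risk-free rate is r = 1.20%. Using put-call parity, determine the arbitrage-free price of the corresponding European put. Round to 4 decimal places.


Answer: Put price = 1.9165

Derivation:
Put-call parity: C - P = S_0 * exp(-qT) - K * exp(-rT).
S_0 * exp(-qT) = 22.5800 * 1.00000000 = 22.58000000
K * exp(-rT) = 22.2200 * 0.98807171 = 21.95495346
P = C - S*exp(-qT) + K*exp(-rT)
P = 2.5415 - 22.58000000 + 21.95495346 = 1.9165


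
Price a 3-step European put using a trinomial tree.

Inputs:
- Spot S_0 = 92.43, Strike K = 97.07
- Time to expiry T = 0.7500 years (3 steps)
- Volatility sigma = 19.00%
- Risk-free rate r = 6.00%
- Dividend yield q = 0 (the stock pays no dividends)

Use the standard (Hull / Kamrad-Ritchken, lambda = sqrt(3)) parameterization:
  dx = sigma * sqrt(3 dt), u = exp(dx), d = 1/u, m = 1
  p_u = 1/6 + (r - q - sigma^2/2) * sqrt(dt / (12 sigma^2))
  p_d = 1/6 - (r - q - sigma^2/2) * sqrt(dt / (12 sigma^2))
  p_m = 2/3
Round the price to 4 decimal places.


dt = T/N = 0.250000; dx = sigma*sqrt(3*dt) = 0.164545
u = exp(dx) = 1.178856; d = 1/u = 0.848280
p_u = 0.198535, p_m = 0.666667, p_d = 0.134798
Discount per step: exp(-r*dt) = 0.985112
Stock lattice S(k, j) with j the centered position index:
  k=0: S(0,+0) = 92.4300
  k=1: S(1,-1) = 78.4065; S(1,+0) = 92.4300; S(1,+1) = 108.9617
  k=2: S(2,-2) = 66.5106; S(2,-1) = 78.4065; S(2,+0) = 92.4300; S(2,+1) = 108.9617; S(2,+2) = 128.4502
  k=3: S(3,-3) = 56.4196; S(3,-2) = 66.5106; S(3,-1) = 78.4065; S(3,+0) = 92.4300; S(3,+1) = 108.9617; S(3,+2) = 128.4502; S(3,+3) = 151.4243
Terminal payoffs V(N, j) = max(K - S_T, 0):
  V(3,-3) = 40.650371; V(3,-2) = 30.559359; V(3,-1) = 18.663505; V(3,+0) = 4.640000; V(3,+1) = 0.000000; V(3,+2) = 0.000000; V(3,+3) = 0.000000
Backward induction: V(k, j) = exp(-r*dt) * [p_u * V(k+1, j+1) + p_m * V(k+1, j) + p_d * V(k+1, j-1)]
  V(2,-2) = exp(-r*dt) * [p_u*18.663505 + p_m*30.559359 + p_d*40.650371] = 29.117811
  V(2,-1) = exp(-r*dt) * [p_u*4.640000 + p_m*18.663505 + p_d*30.559359] = 17.222606
  V(2,+0) = exp(-r*dt) * [p_u*0.000000 + p_m*4.640000 + p_d*18.663505] = 5.525636
  V(2,+1) = exp(-r*dt) * [p_u*0.000000 + p_m*0.000000 + p_d*4.640000] = 0.616153
  V(2,+2) = exp(-r*dt) * [p_u*0.000000 + p_m*0.000000 + p_d*0.000000] = 0.000000
  V(1,-1) = exp(-r*dt) * [p_u*5.525636 + p_m*17.222606 + p_d*29.117811] = 16.258095
  V(1,+0) = exp(-r*dt) * [p_u*0.616153 + p_m*5.525636 + p_d*17.222606] = 6.036436
  V(1,+1) = exp(-r*dt) * [p_u*0.000000 + p_m*0.616153 + p_d*5.525636] = 1.138411
  V(0,+0) = exp(-r*dt) * [p_u*1.138411 + p_m*6.036436 + p_d*16.258095] = 6.345964

Answer: Price = V(0,0) = 6.3460


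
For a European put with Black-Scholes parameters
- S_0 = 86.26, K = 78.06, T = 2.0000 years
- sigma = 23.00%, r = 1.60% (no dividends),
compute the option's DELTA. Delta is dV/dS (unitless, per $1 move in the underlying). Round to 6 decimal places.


d1 = 0.5681087397; d2 = 0.2428396204
phi(d1) = 0.3394894854; exp(-qT) = 1.0000000000; exp(-rT) = 0.9685065821
N(-d1) = 0.2849805668
Delta = -exp(-qT) * N(-d1) = -1.0000000000 * 0.2849805668 = -0.284981

Answer: Delta = -0.284981


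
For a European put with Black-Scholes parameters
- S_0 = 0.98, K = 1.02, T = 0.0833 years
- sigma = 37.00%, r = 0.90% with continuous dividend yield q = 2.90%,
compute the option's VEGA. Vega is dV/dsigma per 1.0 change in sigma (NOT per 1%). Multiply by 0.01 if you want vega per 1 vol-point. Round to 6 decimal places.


d1 = -0.3368290712; d2 = -0.4436175069
phi(d1) = 0.3769414364; exp(-qT) = 0.9975872155; exp(-rT) = 0.9992505810
Vega = S * exp(-qT) * phi(d1) * sqrt(T) = 0.9800 * 0.9975872155 * 0.3769414364 * 0.2886173938 = 0.106359

Answer: Vega = 0.106359


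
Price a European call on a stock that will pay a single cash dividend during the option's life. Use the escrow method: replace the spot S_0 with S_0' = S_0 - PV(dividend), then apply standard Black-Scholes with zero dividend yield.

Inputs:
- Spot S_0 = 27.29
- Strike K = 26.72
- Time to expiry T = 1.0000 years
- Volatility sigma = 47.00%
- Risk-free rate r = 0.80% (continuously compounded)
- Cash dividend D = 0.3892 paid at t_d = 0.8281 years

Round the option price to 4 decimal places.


PV(D) = D * exp(-r * t_d) = 0.3892 * 0.99339710 = 0.38663015
S_0' = S_0 - PV(D) = 27.2900 - 0.38663015 = 26.90336985
d1 = (ln(S_0'/K) + (r + sigma^2/2)*T) / (sigma*sqrt(T)) = 0.26657277
d2 = d1 - sigma*sqrt(T) = -0.20342723
exp(-rT) = 0.99203191
N(d1) = 0.60510094; N(d2) = 0.41940056
C = S_0' * N(d1) - K * exp(-rT) * N(d2) = 26.90336985 * 0.60510094 - 26.7200 * 0.99203191 * 0.41940056 = 5.1622

Answer: Price = 5.1622
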